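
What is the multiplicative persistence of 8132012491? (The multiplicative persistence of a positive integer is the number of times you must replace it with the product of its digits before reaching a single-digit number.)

8132012491 → 0 (1 step)

1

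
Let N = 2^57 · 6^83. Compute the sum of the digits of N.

2^57 · 6^83 = 5562416884830311453252472339600906866855369880335051688256828657080438493022257152
Sum of its 82 digits: 360.

360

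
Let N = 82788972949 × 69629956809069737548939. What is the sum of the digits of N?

139

82788972949 × 69629956809069737548939 = 5764592610706112859793640434651111
Sum of its 34 digits: 139.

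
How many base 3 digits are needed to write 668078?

13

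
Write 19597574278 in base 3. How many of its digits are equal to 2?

19597574278 in base 3 is 1212120210021220221101.
The digit 2 appears 9 times.

9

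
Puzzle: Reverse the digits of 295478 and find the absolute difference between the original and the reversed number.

579114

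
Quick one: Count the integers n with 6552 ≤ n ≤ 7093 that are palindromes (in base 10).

6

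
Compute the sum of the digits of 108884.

1+0+8+8+8+4 = 29

29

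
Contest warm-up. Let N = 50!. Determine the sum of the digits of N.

216

50! = 30414093201713378043612608166064768844377641568960512000000000000
Sum of its 65 digits: 216.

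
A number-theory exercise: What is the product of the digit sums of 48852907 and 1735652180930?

2150

S(48852907) = 4+8+8+5+2+9+0+7 = 43.
S(1735652180930) = 1+7+3+5+6+5+2+1+8+0+9+3+0 = 50.
43 · 50 = 2150.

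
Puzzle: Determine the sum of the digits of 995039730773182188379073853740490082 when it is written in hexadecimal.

202

995039730773182188379073853740490082 in base 16 is BFA33F157F8F8276FE020704071D62.
Digit sum: 11+15+10+3+3+15+1+5+7+15+8+15+8+2+7+6+15+14+0+2+0+7+0+4+0+7+1+13+6+2 = 202.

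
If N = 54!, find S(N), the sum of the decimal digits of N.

54! = 230843697339241380472092742683027581083278564571807941132288000000000000
Sum of its 72 digits: 261.

261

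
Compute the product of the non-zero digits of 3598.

1080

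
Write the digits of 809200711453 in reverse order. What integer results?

Reversing 809200711453 gives 354117002908.

354117002908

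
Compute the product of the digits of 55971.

5×5×9×7×1 = 1575

1575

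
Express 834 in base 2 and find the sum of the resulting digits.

834 in base 2 is 1101000010.
Digit sum: 1+1+0+1+0+0+0+0+1+0 = 4.

4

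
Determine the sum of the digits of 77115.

21

7+7+1+1+5 = 21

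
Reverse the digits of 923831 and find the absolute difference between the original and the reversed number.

785502

Reverse of 923831 is 138329.
|923831 − 138329| = 785502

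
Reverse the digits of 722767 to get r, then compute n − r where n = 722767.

Reverse of 722767 is 767227.
722767 − 767227 = -44460

-44460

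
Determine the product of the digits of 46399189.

419904

4×6×3×9×9×1×8×9 = 419904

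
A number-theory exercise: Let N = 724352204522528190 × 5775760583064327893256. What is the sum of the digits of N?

180

724352204522528190 × 5775760583064327893256 = 4183684911136968706600608243853570886640
Sum of its 40 digits: 180.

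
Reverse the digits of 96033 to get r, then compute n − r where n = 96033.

62964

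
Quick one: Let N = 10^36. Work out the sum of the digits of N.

10^36 = 1000000000000000000000000000000000000
Sum of its 37 digits: 1.

1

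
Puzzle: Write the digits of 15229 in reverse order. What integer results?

92251

Reversing 15229 gives 92251.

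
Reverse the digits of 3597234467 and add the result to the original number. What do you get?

Reverse of 3597234467 is 7644327953.
3597234467 + 7644327953 = 11241562420

11241562420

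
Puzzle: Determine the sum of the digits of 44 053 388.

35

4+4+0+5+3+3+8+8 = 35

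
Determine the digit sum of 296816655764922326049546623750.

140

2+9+6+8+1+6+6+5+5+7+6+4+9+2+2+3+2+6+0+4+9+5+4+6+6+2+3+7+5+0 = 140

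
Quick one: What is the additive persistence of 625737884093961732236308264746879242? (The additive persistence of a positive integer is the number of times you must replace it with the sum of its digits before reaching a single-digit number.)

625737884093961732236308264746879242 → 173 → 11 → 2 (3 steps)

3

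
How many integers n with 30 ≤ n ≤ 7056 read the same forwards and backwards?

The integers in [30, 7056] that read the same forwards and backwards: 33, 44, 55, 66, 77, 88, …, 6996, 7007.
158 qualify.

158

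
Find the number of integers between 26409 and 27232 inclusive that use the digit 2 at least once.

824

The integers in [26409, 27232] that use the digit 2 at least once: 26409, 26410, 26411, 26412, 26413, 26414, …, 27231, 27232.
824 qualify.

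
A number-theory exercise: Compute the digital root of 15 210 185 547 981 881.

2

1+5+2+1+0+1+8+5+5+4+7+9+8+1+8+8+1 = 74
7+4 = 11
1+1 = 2
(Equivalently, 15 210 185 547 981 881 mod 9 = 2.)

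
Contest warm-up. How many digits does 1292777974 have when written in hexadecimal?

1292777974 in base 16 is 4D0E39F6, which has 8 digits.

8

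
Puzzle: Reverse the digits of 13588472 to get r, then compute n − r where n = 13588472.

-13900059

Reverse of 13588472 is 27488531.
13588472 − 27488531 = -13900059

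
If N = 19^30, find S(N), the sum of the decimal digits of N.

163

19^30 = 230466617897195215045509519405933293401
Sum of its 39 digits: 163.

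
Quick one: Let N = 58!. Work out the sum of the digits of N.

58! = 2350561331282878571829474910515074683828862318181142924420699914240000000000000
Sum of its 79 digits: 288.

288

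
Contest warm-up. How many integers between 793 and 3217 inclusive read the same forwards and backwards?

43

The integers in [793, 3217] that read the same forwards and backwards: 797, 808, 818, 828, 838, 848, …, 3003, 3113.
43 qualify.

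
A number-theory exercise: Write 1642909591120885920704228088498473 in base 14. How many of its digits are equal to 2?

1642909591120885920704228088498473 in base 14 is D43C116C02459698A17D641A80757.
The digit 2 appears 1 time.

1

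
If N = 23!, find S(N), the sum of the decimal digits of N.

99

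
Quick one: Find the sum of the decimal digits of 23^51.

23^51 = 2806206568815996453517295598842263495093850076703159313599472092894727
Sum of its 70 digits: 341.

341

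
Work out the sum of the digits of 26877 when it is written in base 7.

26877 in base 7 is 141234.
Digit sum: 1+4+1+2+3+4 = 15.

15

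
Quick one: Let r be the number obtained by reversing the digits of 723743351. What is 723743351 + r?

877090678

Reverse of 723743351 is 153347327.
723743351 + 153347327 = 877090678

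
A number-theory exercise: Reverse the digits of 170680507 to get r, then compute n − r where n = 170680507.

Reverse of 170680507 is 705086071.
170680507 − 705086071 = -534405564

-534405564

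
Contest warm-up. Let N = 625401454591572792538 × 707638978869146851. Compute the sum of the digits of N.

205

625401454591572792538 × 707638978869146851 = 442558446710459683193281329935678997838
Sum of its 39 digits: 205.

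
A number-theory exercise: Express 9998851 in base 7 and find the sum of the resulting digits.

9998851 in base 7 is 150663112.
Digit sum: 1+5+0+6+6+3+1+1+2 = 25.

25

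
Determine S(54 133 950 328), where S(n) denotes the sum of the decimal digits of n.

43

5+4+1+3+3+9+5+0+3+2+8 = 43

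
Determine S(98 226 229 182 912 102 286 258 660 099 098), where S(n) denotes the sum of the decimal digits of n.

144

9+8+2+2+6+2+2+9+1+8+2+9+1+2+1+0+2+2+8+6+2+5+8+6+6+0+0+9+9+0+9+8 = 144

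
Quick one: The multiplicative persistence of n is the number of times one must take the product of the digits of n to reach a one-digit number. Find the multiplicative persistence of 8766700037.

1

8766700037 → 0 (1 step)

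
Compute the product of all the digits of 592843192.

5×9×2×8×4×3×1×9×2 = 155520

155520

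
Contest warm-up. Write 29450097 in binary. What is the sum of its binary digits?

29450097 in base 2 is 1110000010101111101110001.
Digit sum: 1+1+1+0+0+0+0+0+1+0+1+0+1+1+1+1+1+0+1+1+1+0+0+0+1 = 14.

14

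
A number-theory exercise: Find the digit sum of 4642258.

31

4+6+4+2+2+5+8 = 31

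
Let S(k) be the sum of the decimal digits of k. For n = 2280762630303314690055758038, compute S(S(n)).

First digit sum: 106.
1+0+6 = 7.

7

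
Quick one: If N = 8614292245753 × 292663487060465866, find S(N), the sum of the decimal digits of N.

8614292245753 × 292663487060465866 = 2521088807200004561327539967098
Sum of its 31 digits: 127.

127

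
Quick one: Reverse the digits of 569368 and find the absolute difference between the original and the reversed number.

Reverse of 569368 is 863965.
|569368 − 863965| = 294597

294597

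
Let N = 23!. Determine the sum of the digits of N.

23! = 25852016738884976640000
Sum of its 23 digits: 99.

99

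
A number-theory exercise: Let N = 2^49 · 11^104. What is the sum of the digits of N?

602

2^49 · 11^104 = 1135818776904411481487809601795326389932655176245245684894389880653012892757839973445170949734783445547403162990731163860992
Sum of its 124 digits: 602.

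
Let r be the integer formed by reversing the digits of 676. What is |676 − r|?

0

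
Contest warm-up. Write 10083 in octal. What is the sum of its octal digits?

10083 in base 8 is 23543.
Digit sum: 2+3+5+4+3 = 17.

17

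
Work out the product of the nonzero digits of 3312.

18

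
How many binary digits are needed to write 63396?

16

63396 in base 2 is 1111011110100100, which has 16 digits.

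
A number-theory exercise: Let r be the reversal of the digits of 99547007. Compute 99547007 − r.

Reverse of 99547007 is 70074599.
99547007 − 70074599 = 29472408

29472408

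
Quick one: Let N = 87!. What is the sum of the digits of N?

495

87! = 2107757298379527717213600518699389595229783738061356212322972511214654115727593174080683423236414793504734471782400000000000000000000
Sum of its 133 digits: 495.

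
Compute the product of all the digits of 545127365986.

5×4×5×1×2×7×3×6×5×9×8×6 = 54432000

54432000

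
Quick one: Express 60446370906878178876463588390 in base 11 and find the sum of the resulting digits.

170

60446370906878178876463588390 in base 11 is 467994367A7951816A4238A99247.
Digit sum: 4+6+7+9+9+4+3+6+7+10+7+9+5+1+8+1+6+10+4+2+3+8+10+9+9+2+4+7 = 170.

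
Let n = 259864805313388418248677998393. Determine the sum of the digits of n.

2+5+9+8+6+4+8+0+5+3+1+3+3+8+8+4+1+8+2+4+8+6+7+7+9+9+8+3+9+3 = 161

161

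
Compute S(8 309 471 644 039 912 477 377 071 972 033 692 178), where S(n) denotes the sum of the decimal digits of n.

8+3+0+9+4+7+1+6+4+4+0+3+9+9+1+2+4+7+7+3+7+7+0+7+1+9+7+2+0+3+3+6+9+2+1+7+8 = 170

170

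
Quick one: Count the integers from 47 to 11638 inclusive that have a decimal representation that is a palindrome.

202

The integers in [47, 11638] that have a decimal representation that is a palindrome: 55, 66, 77, 88, 99, 101, …, 11511, 11611.
202 qualify.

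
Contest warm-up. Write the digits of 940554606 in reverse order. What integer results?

606455049

Reversing 940554606 gives 606455049.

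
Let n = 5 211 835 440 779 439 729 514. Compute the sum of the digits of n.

100

5+2+1+1+8+3+5+4+4+0+7+7+9+4+3+9+7+2+9+5+1+4 = 100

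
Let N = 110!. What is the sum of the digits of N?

110! = 15882455415227429404253703127090772871724410234473563207581748318444567162948183030959960131517678520479243672638179990208521148623422266876757623911219200000000000000000000000000
Sum of its 179 digits: 657.

657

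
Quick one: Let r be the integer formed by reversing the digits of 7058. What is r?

Reversing 7058 gives 8507.

8507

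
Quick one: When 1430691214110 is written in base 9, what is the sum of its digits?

1430691214110 in base 9 is 5052768830316.
Digit sum: 5+0+5+2+7+6+8+8+3+0+3+1+6 = 54.

54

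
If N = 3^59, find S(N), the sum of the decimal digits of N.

3^59 = 14130386091738734504764811067
Sum of its 29 digits: 117.

117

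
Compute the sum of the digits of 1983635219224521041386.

1+9+8+3+6+3+5+2+1+9+2+2+4+5+2+1+0+4+1+3+8+6 = 85

85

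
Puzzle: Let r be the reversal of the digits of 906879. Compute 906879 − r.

-71730

Reverse of 906879 is 978609.
906879 − 978609 = -71730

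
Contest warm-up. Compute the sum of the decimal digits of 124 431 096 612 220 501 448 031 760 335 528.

108

1+2+4+4+3+1+0+9+6+6+1+2+2+2+0+5+0+1+4+4+8+0+3+1+7+6+0+3+3+5+5+2+8 = 108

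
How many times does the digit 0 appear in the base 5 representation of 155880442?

2

155880442 in base 5 is 304401133232.
The digit 0 appears 2 times.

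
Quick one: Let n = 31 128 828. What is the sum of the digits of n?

3+1+1+2+8+8+2+8 = 33

33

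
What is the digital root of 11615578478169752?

1+1+6+1+5+5+7+8+4+7+8+1+6+9+7+5+2 = 83
8+3 = 11
1+1 = 2

2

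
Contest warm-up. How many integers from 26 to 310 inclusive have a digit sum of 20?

The integers in [26, 310] that have a digit sum of 20: 299.
1 qualifies.

1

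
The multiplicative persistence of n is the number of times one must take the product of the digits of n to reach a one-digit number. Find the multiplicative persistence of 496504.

496504 → 0 (1 step)

1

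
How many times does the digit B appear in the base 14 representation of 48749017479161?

48749017479161 in base 14 is C076720B1C6D.
The digit B appears 1 time.

1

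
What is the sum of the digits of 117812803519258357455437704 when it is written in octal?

117812803519258357455437704 in base 8 is 60563651601105507413575137610.
Digit sum: 6+0+5+6+3+6+5+1+6+0+1+1+0+5+5+0+7+4+1+3+5+7+5+1+3+7+6+1+0 = 100.

100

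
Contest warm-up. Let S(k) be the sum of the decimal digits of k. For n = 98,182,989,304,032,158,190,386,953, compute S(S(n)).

First digit sum: 124.
1+2+4 = 7.

7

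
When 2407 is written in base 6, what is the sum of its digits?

2407 in base 6 is 15051.
Digit sum: 1+5+0+5+1 = 12.

12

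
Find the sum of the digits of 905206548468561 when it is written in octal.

905206548468561 in base 8 is 31564372261211521.
Digit sum: 3+1+5+6+4+3+7+2+2+6+1+2+1+1+5+2+1 = 52.

52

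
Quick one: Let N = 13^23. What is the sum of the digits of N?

106

13^23 = 41753905413413116367045797
Sum of its 26 digits: 106.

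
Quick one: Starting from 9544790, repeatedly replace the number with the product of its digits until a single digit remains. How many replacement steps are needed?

9544790 → 0 (1 step)

1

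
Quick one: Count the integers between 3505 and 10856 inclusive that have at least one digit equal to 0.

The integers in [3505, 10856] that have at least one digit equal to 0: 3505, 3506, 3507, 3508, 3509, 3510, …, 10855, 10856.
2573 qualify.

2573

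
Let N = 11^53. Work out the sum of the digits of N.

230

11^53 = 15624722518287446627037310616316692383878522699200314331
Sum of its 56 digits: 230.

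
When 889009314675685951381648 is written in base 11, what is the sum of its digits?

118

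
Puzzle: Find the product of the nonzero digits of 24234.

192

2×4×2×3×4 = 192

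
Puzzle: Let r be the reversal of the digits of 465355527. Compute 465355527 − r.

-260198037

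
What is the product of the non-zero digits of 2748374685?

9031680

2×7×4×8×3×7×4×6×8×5 = 9031680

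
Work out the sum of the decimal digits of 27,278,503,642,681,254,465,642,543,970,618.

142

2+7+2+7+8+5+0+3+6+4+2+6+8+1+2+5+4+4+6+5+6+4+2+5+4+3+9+7+0+6+1+8 = 142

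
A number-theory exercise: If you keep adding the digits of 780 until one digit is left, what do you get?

6

7+8+0 = 15
1+5 = 6
(Equivalently, 780 mod 9 = 6.)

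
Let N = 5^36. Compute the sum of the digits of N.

5^36 = 14551915228366851806640625
Sum of its 26 digits: 109.

109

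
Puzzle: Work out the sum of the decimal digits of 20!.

54

20! = 2432902008176640000
Sum of its 19 digits: 54.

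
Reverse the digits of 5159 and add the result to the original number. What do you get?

14674

Reverse of 5159 is 9515.
5159 + 9515 = 14674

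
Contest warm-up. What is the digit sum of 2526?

15

2+5+2+6 = 15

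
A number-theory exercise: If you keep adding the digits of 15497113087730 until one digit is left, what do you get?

1+5+4+9+7+1+1+3+0+8+7+7+3+0 = 56
5+6 = 11
1+1 = 2

2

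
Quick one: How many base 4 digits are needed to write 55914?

8

55914 in base 4 is 31221222, which has 8 digits.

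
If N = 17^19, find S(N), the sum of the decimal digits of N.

17^19 = 239072435685151324847153
Sum of its 24 digits: 98.

98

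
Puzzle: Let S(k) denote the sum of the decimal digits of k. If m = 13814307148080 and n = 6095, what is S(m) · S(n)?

S(13814307148080) = 1+3+8+1+4+3+0+7+1+4+8+0+8+0 = 48.
S(6095) = 6+0+9+5 = 20.
48 · 20 = 960.

960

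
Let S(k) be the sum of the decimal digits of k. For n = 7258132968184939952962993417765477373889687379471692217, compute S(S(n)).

First digit sum: 304.
3+0+4 = 7.

7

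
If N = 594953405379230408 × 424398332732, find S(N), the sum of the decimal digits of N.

594953405379230408 × 424398332732 = 252497233296171105336476114656
Sum of its 30 digits: 121.

121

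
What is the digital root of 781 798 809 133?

7+8+1+7+9+8+8+0+9+1+3+3 = 64
6+4 = 10
1+0 = 1
(Equivalently, 781 798 809 133 mod 9 = 1.)

1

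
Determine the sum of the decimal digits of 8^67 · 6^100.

8^67 · 6^100 = 2099685102250359092042603774855669068279909793840765280390643391300682087825896150494362561081682545421763696012700741648825635821691338752
Sum of its 139 digits: 621.

621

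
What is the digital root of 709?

7

7+0+9 = 16
1+6 = 7
(Equivalently, 709 mod 9 = 7.)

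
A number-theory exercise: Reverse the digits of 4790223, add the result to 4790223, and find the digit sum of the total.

Reversal of 4790223 is 3220974; 4790223 + 3220974 = 8011197.
Digit sum of 8011197: 8+0+1+1+1+9+7 = 27.

27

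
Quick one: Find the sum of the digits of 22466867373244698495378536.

137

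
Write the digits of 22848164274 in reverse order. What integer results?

Reversing 22848164274 gives 47246184822.

47246184822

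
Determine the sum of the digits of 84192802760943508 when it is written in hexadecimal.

84192802760943508 in base 16 is 12B1CE87535E794.
Digit sum: 1+2+11+1+12+14+8+7+5+3+5+14+7+9+4 = 103.

103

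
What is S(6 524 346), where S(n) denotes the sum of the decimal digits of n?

30

6+5+2+4+3+4+6 = 30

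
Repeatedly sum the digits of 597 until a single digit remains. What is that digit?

3

5+9+7 = 21
2+1 = 3
(Equivalently, 597 mod 9 = 3.)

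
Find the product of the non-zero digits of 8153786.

8×1×5×3×7×8×6 = 40320

40320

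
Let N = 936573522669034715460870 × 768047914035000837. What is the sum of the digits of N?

936573522669034715460870 × 768047914035000837 = 719333340426364682808759441148367290748190
Sum of its 42 digits: 189.

189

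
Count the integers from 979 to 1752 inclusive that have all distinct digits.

374

The integers in [979, 1752] that have all distinct digits: 980, 981, 982, 983, 984, 985, …, 1750, 1752.
374 qualify.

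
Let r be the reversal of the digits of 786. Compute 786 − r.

Reverse of 786 is 687.
786 − 687 = 99

99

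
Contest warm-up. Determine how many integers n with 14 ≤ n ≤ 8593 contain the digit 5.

The integers in [14, 8593] that contain the digit 5: 15, 25, 35, 45, 50, 51, …, 8592, 8593.
3085 qualify.

3085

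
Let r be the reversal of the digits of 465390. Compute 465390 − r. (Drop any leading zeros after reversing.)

371826

Reverse of 465390 is 93564.
465390 − 93564 = 371826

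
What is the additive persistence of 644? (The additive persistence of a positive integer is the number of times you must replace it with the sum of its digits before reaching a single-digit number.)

2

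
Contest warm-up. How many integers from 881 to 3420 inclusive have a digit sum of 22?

78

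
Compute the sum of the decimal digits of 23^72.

23^72 = 110765418641068849881948222977442416868406837229724871367551073883470573712184106617882464890617921
Sum of its 99 digits: 460.

460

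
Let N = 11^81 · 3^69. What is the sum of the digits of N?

11^81 · 3^69 = 1880070233641946995207346613441391350603491787439384578158838551831972353428895709142401597689626474378683881068126513
Sum of its 118 digits: 549.

549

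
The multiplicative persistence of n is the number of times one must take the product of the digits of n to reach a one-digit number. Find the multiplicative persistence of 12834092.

1

12834092 → 0 (1 step)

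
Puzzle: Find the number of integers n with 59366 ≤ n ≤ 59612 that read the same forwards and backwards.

The integers in [59366, 59612] that read the same forwards and backwards: 59395, 59495, 59595.
3 qualify.

3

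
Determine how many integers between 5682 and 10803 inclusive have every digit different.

The integers in [5682, 10803] that have every digit different: 5682, 5683, 5684, 5687, 5689, 5690, …, 10796, 10798.
2448 qualify.

2448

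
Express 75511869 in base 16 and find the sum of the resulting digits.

39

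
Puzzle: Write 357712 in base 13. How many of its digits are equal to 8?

357712 in base 13 is C6A84.
The digit 8 appears 1 time.

1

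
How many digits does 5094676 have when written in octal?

5094676 in base 8 is 23336424, which has 8 digits.

8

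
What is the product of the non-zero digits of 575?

175

5×7×5 = 175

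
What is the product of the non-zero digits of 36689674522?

3×6×6×8×9×6×7×4×5×2×2 = 26127360

26127360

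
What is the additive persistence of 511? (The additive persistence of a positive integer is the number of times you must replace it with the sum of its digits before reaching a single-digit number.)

1

511 → 7 (1 step)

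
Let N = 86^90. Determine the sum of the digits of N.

86^90 = 1273094412078819897159949453385477806021118422749117108323724763217877244890305861616211359907976849612813472006891998654221844992753901511520482742882714849199632044078923776
Sum of its 175 digits: 802.

802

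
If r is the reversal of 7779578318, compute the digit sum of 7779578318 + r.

Reversal of 7779578318 is 8138759777; 7779578318 + 8138759777 = 15918338095.
Digit sum of 15918338095: 1+5+9+1+8+3+3+8+0+9+5 = 52.

52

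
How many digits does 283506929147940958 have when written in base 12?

283506929147940958 in base 12 is 1649923226A620B3A, which has 17 digits.

17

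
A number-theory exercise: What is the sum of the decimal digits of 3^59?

117

3^59 = 14130386091738734504764811067
Sum of its 29 digits: 117.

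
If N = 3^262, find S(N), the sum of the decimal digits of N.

576

3^262 = 101337161782938510185641104569663089970265542239417741595879917009496296947099731800990289713345905341400704179060147688494809
Sum of its 126 digits: 576.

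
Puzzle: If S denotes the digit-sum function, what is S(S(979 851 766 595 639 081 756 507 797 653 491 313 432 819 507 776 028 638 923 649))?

First digit sum: 311.
3+1+1 = 5.

5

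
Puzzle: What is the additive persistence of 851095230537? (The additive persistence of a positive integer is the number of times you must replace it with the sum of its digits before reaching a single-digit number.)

3

851095230537 → 48 → 12 → 3 (3 steps)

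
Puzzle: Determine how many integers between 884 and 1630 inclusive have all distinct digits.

The integers in [884, 1630] that have all distinct digits: 890, 891, 892, 893, 894, 895, …, 1629, 1630.
375 qualify.

375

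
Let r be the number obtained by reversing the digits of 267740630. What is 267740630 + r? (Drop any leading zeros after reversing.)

Reverse of 267740630 is 36047762.
267740630 + 36047762 = 303788392

303788392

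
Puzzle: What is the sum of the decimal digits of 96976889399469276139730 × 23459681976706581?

96976889399469276139730 × 23459681976706581 = 2275046984401796868909757139110566563130
Sum of its 40 digits: 183.

183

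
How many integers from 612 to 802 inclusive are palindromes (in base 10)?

19

The integers in [612, 802] that are palindromes (in base 10): 616, 626, 636, 646, 656, 666, …, 787, 797.
19 qualify.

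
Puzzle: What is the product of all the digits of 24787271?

2×4×7×8×7×2×7×1 = 43904

43904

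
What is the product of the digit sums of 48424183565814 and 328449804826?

3654

S(48424183565814) = 4+8+4+2+4+1+8+3+5+6+5+8+1+4 = 63.
S(328449804826) = 3+2+8+4+4+9+8+0+4+8+2+6 = 58.
63 · 58 = 3654.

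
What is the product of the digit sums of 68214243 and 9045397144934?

S(68214243) = 6+8+2+1+4+2+4+3 = 30.
S(9045397144934) = 9+0+4+5+3+9+7+1+4+4+9+3+4 = 62.
30 · 62 = 1860.

1860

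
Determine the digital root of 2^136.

The digital root of n equals n mod 9 (or 9 when 9 | n), so we need 2^136 mod 9.
2^136 ≡ 7 (mod 9), so the digital root is 7.

7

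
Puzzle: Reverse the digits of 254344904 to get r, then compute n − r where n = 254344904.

Reverse of 254344904 is 409443452.
254344904 − 409443452 = -155098548

-155098548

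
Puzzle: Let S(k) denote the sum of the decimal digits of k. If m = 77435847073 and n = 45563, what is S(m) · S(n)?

1265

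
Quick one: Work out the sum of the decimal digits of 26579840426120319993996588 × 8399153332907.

153

26579840426120319993996588 × 8399153332907 = 223248155303184700776973792331386121316
Sum of its 39 digits: 153.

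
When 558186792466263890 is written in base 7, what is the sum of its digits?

74

558186792466263890 in base 7 is 666531236634411202166.
Digit sum: 6+6+6+5+3+1+2+3+6+6+3+4+4+1+1+2+0+2+1+6+6 = 74.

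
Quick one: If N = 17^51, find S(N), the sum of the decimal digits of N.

17^51 = 566102392446495912472763130484190827147641176198176468019613233
Sum of its 63 digits: 269.

269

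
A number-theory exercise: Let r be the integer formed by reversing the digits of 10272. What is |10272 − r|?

16929

Reverse of 10272 is 27201.
|10272 − 27201| = 16929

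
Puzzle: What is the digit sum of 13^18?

13^18 = 112455406951957393129
Sum of its 21 digits: 91.

91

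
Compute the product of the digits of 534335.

5×3×4×3×3×5 = 2700

2700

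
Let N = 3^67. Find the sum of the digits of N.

162

3^67 = 92709463147897837085761925410587
Sum of its 32 digits: 162.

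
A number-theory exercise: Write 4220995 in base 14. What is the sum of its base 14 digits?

4220995 in base 14 is 7BC399.
Digit sum: 7+11+12+3+9+9 = 51.

51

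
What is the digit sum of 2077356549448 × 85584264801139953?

117

2077356549448 × 85584264801139953 = 177789033014340014661012895944
Sum of its 30 digits: 117.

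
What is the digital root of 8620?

7

8+6+2+0 = 16
1+6 = 7
(Equivalently, 8620 mod 9 = 7.)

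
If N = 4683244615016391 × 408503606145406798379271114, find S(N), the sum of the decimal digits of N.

4683244615016391 × 408503606145406798379271114 = 1913122313695253078102441535097785742829574
Sum of its 43 digits: 180.

180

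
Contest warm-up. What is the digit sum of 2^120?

172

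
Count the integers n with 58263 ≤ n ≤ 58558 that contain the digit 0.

56

The integers in [58263, 58558] that contain the digit 0: 58270, 58280, 58290, 58300, 58301, 58302, …, 58540, 58550.
56 qualify.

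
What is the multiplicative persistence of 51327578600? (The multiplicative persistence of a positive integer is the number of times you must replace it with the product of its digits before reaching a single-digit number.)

1

51327578600 → 0 (1 step)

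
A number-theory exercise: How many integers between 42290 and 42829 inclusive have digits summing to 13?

15

The integers in [42290, 42829] that have digits summing to 13: 42304, 42313, 42322, 42331, 42340, 42403, …, 42610, 42700.
15 qualify.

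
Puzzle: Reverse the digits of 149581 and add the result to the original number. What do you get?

Reverse of 149581 is 185941.
149581 + 185941 = 335522

335522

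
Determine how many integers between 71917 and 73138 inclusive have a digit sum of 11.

9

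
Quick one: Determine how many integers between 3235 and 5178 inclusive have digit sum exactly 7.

The integers in [3235, 5178] that have digit sum exactly 7: 3301, 3310, 3400, 4003, 4012, 4021, …, 5101, 5110.
18 qualify.

18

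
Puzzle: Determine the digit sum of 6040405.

19

6+0+4+0+4+0+5 = 19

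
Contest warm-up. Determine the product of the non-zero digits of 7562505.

10500

7×5×6×2×5×5 = 10500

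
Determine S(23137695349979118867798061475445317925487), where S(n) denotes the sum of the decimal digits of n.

2+3+1+3+7+6+9+5+3+4+9+9+7+9+1+1+8+8+6+7+7+9+8+0+6+1+4+7+5+4+4+5+3+1+7+9+2+5+4+8+7 = 214

214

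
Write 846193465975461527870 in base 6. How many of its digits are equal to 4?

846193465975461527870 in base 6 is 454325515410540142400014542.
The digit 4 appears 8 times.

8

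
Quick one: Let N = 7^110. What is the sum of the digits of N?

418

7^110 = 913659557440904410169819223393878249600874377054180587380526916274805561592114703343869415249
Sum of its 93 digits: 418.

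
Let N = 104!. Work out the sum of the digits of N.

702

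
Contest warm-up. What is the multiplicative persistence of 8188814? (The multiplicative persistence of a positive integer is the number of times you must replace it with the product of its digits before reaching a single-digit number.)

4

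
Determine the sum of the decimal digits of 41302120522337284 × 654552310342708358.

41302120522337284 × 654552310342708358 = 27034398409948857747454352921819672
Sum of its 35 digits: 176.

176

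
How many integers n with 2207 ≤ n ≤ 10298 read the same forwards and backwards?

The integers in [2207, 10298] that read the same forwards and backwards: 2222, 2332, 2442, 2552, 2662, 2772, …, 10101, 10201.
81 qualify.

81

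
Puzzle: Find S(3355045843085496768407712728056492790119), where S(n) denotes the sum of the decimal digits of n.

184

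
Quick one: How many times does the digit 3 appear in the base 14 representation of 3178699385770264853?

3178699385770264853 in base 14 is 1660BA47237BBD177.
The digit 3 appears 1 time.

1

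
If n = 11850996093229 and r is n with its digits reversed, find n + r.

Reverse of 11850996093229 is 92239069905811.
11850996093229 + 92239069905811 = 104090065999040

104090065999040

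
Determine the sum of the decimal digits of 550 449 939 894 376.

85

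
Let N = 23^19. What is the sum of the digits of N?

23^19 = 74615470927590710561908487
Sum of its 26 digits: 122.

122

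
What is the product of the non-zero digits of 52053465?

18000

5×2×5×3×4×6×5 = 18000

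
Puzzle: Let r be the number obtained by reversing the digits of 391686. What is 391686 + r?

1077879

Reverse of 391686 is 686193.
391686 + 686193 = 1077879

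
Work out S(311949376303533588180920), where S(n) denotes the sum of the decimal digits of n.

3+1+1+9+4+9+3+7+6+3+0+3+5+3+3+5+8+8+1+8+0+9+2+0 = 101

101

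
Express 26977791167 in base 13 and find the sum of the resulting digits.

47

26977791167 in base 13 is 270C205C52.
Digit sum: 2+7+0+12+2+0+5+12+5+2 = 47.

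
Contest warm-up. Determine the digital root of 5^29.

The digital root of n equals n mod 9 (or 9 when 9 | n), so we need 5^29 mod 9.
5^29 ≡ 2 (mod 9), so the digital root is 2.

2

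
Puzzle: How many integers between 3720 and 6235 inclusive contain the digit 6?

The integers in [3720, 6235] that contain the digit 6: 3726, 3736, 3746, 3756, 3760, 3761, …, 6234, 6235.
833 qualify.

833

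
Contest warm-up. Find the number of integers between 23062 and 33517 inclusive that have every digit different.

3341

The integers in [23062, 33517] that have every digit different: 23064, 23065, 23067, 23068, 23069, 23071, …, 32986, 32987.
3341 qualify.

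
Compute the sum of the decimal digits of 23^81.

575

23^81 = 199505428583424551679895455175383779355358100716985185998909941221796774964943927385447953187055123587793878423
Sum of its 111 digits: 575.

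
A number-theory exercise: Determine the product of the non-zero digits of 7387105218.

94080

7×3×8×7×1×5×2×1×8 = 94080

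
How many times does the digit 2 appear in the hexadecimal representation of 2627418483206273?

1

2627418483206273 in base 16 is 9559F895E2881.
The digit 2 appears 1 time.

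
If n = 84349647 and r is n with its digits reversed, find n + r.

Reverse of 84349647 is 74694348.
84349647 + 74694348 = 159043995

159043995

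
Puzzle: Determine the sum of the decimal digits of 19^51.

235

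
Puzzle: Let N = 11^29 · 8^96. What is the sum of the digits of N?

518

11^29 · 8^96 = 788908473616260197042292402454863946910284867858020310684317010190870694820918994160393295419306153154225209287376896
Sum of its 117 digits: 518.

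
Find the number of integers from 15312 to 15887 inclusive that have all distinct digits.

198

The integers in [15312, 15887] that have all distinct digits: 15320, 15324, 15326, 15327, 15328, 15329, …, 15876, 15879.
198 qualify.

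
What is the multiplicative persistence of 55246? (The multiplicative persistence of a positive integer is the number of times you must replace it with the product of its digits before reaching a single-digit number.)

55246 → 1200 → 0 (2 steps)

2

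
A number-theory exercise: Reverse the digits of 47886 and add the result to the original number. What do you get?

116760

Reverse of 47886 is 68874.
47886 + 68874 = 116760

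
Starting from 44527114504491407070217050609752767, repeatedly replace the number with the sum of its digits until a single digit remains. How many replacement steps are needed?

44527114504491407070217050609752767 → 133 → 7 (2 steps)

2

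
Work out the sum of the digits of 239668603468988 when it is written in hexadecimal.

113

239668603468988 in base 16 is D9FA31F93CBC.
Digit sum: 13+9+15+10+3+1+15+9+3+12+11+12 = 113.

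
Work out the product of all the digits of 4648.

4×6×4×8 = 768

768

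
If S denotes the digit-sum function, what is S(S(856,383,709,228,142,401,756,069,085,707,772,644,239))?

First digit sum: 177.
1+7+7 = 15.

15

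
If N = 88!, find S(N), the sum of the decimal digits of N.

531

88! = 185482642257398439114796845645546284380220968949399346684421580986889562184028199319100141244804501828416633516851200000000000000000000
Sum of its 135 digits: 531.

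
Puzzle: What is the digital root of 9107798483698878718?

1

9+1+0+7+7+9+8+4+8+3+6+9+8+8+7+8+7+1+8 = 118
1+1+8 = 10
1+0 = 1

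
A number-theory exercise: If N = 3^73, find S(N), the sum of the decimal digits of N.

153

3^73 = 67585198634817523235520443624317923
Sum of its 35 digits: 153.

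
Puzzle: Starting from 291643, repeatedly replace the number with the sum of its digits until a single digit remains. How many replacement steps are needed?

291643 → 25 → 7 (2 steps)

2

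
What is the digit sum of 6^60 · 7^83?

567

6^60 · 7^83 = 679535804044165424505937042345754667533392350244956792688590454975423191679126917248497195536373860368664566188474368
Sum of its 117 digits: 567.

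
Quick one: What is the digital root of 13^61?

The digital root of n equals n mod 9 (or 9 when 9 | n), so we need 13^61 mod 9.
13^61 ≡ 4 (mod 9), so the digital root is 4.

4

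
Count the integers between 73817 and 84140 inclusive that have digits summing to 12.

39

The integers in [73817, 84140] that have digits summing to 12: 74001, 74010, 74100, 75000, 80004, 80013, …, 83100, 84000.
39 qualify.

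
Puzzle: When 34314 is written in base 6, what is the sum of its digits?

14

34314 in base 6 is 422510.
Digit sum: 4+2+2+5+1+0 = 14.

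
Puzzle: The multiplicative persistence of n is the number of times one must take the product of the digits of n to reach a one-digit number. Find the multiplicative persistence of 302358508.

302358508 → 0 (1 step)

1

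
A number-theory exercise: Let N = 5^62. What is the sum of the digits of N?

187

5^62 = 21684043449710088680149056017398834228515625
Sum of its 44 digits: 187.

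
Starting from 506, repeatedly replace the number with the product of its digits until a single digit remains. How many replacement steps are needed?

1

506 → 0 (1 step)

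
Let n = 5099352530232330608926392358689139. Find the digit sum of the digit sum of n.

First digit sum: 151.
1+5+1 = 7.

7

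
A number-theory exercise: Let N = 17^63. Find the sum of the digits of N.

359

17^63 = 329823842388297603127136803999476682470817199986161913402815245153916577027313
Sum of its 78 digits: 359.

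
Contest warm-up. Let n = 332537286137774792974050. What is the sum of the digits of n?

111

3+3+2+5+3+7+2+8+6+1+3+7+7+7+4+7+9+2+9+7+4+0+5+0 = 111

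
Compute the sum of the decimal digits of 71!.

71! = 850478588567862317521167644239926010288584608120796235886430763388588680378079017697280000000000000000
Sum of its 102 digits: 423.

423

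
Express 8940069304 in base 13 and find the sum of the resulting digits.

64

8940069304 in base 13 is AC6228A4A.
Digit sum: 10+12+6+2+2+8+10+4+10 = 64.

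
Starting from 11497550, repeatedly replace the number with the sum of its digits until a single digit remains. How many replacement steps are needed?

2

11497550 → 32 → 5 (2 steps)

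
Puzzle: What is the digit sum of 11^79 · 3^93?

594

11^79 · 3^93 = 4388325327596863325411418450579811929013774753277649291680169327167084670867187819213043613707727650089238933858653737600469593
Sum of its 127 digits: 594.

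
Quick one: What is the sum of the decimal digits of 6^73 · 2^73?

6^73 · 2^73 = 6028801175788581229286833472784603286740565840936227676140781961644533583183872
Sum of its 79 digits: 369.

369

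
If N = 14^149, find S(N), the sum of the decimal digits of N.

14^149 = 593030890575495482281940938755218503207067837144797310944142206358273177367667415596776798568235338314590616643335384116355504402415142160902151515639234326421831243792384
Sum of its 171 digits: 731.

731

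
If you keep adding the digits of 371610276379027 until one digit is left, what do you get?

7

3+7+1+6+1+0+2+7+6+3+7+9+0+2+7 = 61
6+1 = 7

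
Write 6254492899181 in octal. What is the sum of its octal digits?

58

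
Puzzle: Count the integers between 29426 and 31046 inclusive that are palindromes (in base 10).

The integers in [29426, 31046] that are palindromes (in base 10): 29492, 29592, 29692, 29792, 29892, 29992, …, 30903, 31013.
17 qualify.

17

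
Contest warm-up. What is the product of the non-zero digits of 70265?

7×2×6×5 = 420

420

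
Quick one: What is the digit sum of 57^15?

126

57^15 = 217832579906859702436109193
Sum of its 27 digits: 126.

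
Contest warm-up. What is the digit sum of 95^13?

95^13 = 51334208327950511474609375
Sum of its 26 digits: 104.

104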